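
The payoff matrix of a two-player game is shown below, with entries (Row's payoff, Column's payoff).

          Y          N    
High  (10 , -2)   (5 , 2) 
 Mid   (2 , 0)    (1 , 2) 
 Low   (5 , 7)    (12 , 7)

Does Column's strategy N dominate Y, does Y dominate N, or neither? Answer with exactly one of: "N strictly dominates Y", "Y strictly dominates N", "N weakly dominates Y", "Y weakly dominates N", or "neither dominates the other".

N weakly dominates Y

N's payoffs vs Y's, by Row's action — High: 2>-2, Mid: 2>0, Low: 7=7.
N is at least as good everywhere and strictly better somewhere (tied only at Low), so N weakly but not strictly dominates Y.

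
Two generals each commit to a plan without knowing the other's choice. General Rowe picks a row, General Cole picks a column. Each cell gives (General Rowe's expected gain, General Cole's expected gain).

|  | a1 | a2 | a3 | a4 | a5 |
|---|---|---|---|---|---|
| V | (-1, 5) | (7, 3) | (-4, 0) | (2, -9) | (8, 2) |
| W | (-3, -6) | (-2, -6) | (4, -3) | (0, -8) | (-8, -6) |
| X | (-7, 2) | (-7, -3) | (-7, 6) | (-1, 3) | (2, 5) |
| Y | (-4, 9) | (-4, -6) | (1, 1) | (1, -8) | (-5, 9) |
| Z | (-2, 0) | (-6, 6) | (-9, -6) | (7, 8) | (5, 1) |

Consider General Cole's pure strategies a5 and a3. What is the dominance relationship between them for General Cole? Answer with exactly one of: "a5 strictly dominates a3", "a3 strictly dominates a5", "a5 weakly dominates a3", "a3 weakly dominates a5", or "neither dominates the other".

a5's payoffs vs a3's, by General Rowe's action — V: 2>0, W: -6<-3, X: 5<6, Y: 9>1, Z: 1>-6.
a5 does better at V, Y, Z but worse at W, X; neither strategy dominates the other.

neither dominates the other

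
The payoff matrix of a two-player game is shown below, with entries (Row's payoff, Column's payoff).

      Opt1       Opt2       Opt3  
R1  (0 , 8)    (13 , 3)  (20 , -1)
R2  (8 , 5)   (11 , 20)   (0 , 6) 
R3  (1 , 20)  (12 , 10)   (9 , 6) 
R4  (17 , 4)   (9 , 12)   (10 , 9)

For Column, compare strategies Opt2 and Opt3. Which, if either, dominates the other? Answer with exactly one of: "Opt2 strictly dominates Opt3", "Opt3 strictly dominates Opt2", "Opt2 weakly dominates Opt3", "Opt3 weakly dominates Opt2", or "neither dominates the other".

Opt2's payoffs vs Opt3's, by Row's action — R1: 3>-1, R2: 20>6, R3: 10>6, R4: 12>9.
Opt2 gives a strictly higher payoff against each choice by Row, so Opt2 strictly dominates Opt3.

Opt2 strictly dominates Opt3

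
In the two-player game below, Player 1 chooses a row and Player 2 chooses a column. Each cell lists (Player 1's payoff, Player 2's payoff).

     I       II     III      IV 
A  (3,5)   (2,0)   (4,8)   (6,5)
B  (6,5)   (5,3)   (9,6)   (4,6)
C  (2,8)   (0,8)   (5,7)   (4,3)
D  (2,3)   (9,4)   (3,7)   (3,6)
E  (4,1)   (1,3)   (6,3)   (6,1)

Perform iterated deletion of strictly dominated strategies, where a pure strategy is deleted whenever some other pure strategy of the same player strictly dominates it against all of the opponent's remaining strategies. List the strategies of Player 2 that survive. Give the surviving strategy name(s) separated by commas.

For Player 1, E strictly dominates C on the remaining columns (I: 4>2, II: 1>0, III: 6>5, IV: 6>4); eliminate C.
For Player 2, III strictly dominates I on the remaining rows (A: 8>5, B: 6>5, D: 7>3, E: 3>1); eliminate I.
Among the remaining strategies, none is strictly dominated by another pure strategy of the same player, so the elimination stops.
Surviving strategies — Player 1: {A, B, D, E}; Player 2: {II, III, IV}.

II, III, IV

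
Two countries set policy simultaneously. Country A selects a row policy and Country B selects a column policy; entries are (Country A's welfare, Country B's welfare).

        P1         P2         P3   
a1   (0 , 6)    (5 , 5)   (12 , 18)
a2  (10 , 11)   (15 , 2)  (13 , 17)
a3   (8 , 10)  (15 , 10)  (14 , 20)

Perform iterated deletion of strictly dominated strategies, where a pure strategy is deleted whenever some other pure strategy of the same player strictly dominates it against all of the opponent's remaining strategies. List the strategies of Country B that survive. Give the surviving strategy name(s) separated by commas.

P3

Country A's strategy a1 is strictly dominated by a2 (P1: 10>0, P2: 15>5, P3: 13>12) and is removed.
Column P1 is eliminated: P3 beats it against every remaining row (a2: 17>11, a3: 20>10).
For Country B, P3 strictly dominates P2 on the remaining rows (a2: 17>2, a3: 20>10); eliminate P2.
Row a2 is eliminated: a3 beats it against every remaining column (P3: 14>13).
Among the remaining strategies, none is strictly dominated by another pure strategy of the same player, so the elimination stops.
Surviving strategies — Country A: {a3}; Country B: {P3}.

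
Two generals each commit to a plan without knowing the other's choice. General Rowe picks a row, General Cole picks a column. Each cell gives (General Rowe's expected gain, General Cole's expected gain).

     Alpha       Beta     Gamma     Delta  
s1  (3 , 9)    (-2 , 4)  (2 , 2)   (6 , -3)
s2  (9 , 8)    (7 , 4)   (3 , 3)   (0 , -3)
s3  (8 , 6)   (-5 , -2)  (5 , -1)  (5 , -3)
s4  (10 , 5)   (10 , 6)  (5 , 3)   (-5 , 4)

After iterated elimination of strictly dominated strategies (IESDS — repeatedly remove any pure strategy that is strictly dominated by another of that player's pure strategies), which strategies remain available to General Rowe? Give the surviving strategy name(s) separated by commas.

Column Gamma is eliminated: Alpha beats it against every remaining row (s1: 9>2, s2: 8>3, s3: 6>-1, s4: 5>3).
For General Cole, Alpha strictly dominates Delta on the remaining rows (s1: 9>-3, s2: 8>-3, s3: 6>-3, s4: 5>4); eliminate Delta.
General Rowe's strategy s1 is strictly dominated by s2 (Alpha: 9>3, Beta: 7>-2) and is removed.
Row s2 is eliminated: s4 beats it against every remaining column (Alpha: 10>9, Beta: 10>7).
Row s3 is eliminated: s4 beats it against every remaining column (Alpha: 10>8, Beta: 10>-5).
For General Cole, Beta strictly dominates Alpha on the remaining rows (s4: 6>5); eliminate Alpha.
Among the remaining strategies, none is strictly dominated by another pure strategy of the same player, so the elimination stops.
Surviving strategies — General Rowe: {s4}; General Cole: {Beta}.

s4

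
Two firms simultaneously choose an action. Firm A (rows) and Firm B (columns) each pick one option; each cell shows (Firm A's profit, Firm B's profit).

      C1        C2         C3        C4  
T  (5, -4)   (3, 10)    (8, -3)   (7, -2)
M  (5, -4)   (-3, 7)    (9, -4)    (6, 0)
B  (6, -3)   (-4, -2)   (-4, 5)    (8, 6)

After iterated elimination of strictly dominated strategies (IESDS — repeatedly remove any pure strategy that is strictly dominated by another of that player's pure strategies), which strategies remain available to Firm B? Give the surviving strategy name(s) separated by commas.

C2, C4

For Firm B, C2 strictly dominates C1 on the remaining rows (T: 10>-4, M: 7>-4, B: -2>-3); eliminate C1.
For Firm B, C4 strictly dominates C3 on the remaining rows (T: -2>-3, M: 0>-4, B: 6>5); eliminate C3.
For Firm A, T strictly dominates M on the remaining columns (C2: 3>-3, C4: 7>6); eliminate M.
Among the remaining strategies, none is strictly dominated by another pure strategy of the same player, so the elimination stops.
Surviving strategies — Firm A: {T, B}; Firm B: {C2, C4}.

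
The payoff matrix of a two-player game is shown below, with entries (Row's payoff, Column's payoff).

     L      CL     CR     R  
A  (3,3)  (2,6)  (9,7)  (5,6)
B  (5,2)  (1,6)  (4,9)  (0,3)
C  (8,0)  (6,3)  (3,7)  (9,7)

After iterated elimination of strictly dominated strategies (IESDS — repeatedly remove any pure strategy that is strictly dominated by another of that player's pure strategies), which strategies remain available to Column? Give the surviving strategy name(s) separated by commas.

Column's strategy L is strictly dominated by CL (A: 6>3, B: 6>2, C: 3>0) and is removed.
Row B is eliminated: A beats it against every remaining column (CL: 2>1, CR: 9>4, R: 5>0).
Column's strategy CL is strictly dominated by CR (A: 7>6, C: 7>3) and is removed.
Among the remaining strategies, none is strictly dominated by another pure strategy of the same player, so the elimination stops.
Surviving strategies — Row: {A, C}; Column: {CR, R}.

CR, R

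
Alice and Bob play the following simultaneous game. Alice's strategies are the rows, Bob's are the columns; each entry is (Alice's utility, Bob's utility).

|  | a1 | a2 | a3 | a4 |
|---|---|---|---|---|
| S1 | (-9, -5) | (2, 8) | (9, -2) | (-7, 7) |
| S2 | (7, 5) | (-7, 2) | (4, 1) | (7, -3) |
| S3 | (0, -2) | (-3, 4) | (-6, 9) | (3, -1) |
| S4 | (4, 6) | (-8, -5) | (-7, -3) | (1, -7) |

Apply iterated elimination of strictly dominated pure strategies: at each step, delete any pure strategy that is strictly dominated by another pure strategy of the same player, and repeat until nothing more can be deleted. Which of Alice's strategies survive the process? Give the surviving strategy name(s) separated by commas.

S1, S2, S3

Row S4 is eliminated: S2 beats it against every remaining column (a1: 7>4, a2: -7>-8, a3: 4>-7, a4: 7>1).
Column a4 is eliminated: a2 beats it against every remaining row (S1: 8>7, S2: 2>-3, S3: 4>-1).
Among the remaining strategies, none is strictly dominated by another pure strategy of the same player, so the elimination stops.
Surviving strategies — Alice: {S1, S2, S3}; Bob: {a1, a2, a3}.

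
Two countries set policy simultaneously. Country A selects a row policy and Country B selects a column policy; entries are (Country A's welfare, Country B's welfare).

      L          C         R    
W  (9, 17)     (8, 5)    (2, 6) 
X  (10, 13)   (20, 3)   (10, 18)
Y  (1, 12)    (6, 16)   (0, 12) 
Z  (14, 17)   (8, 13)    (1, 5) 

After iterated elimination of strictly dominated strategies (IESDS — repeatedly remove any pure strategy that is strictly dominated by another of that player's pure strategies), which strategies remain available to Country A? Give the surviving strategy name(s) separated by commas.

X, Z

Row W is eliminated: X beats it against every remaining column (L: 10>9, C: 20>8, R: 10>2).
Row Y is eliminated: X beats it against every remaining column (L: 10>1, C: 20>6, R: 10>0).
For Country B, L strictly dominates C on the remaining rows (X: 13>3, Z: 17>13); eliminate C.
Among the remaining strategies, none is strictly dominated by another pure strategy of the same player, so the elimination stops.
Surviving strategies — Country A: {X, Z}; Country B: {L, R}.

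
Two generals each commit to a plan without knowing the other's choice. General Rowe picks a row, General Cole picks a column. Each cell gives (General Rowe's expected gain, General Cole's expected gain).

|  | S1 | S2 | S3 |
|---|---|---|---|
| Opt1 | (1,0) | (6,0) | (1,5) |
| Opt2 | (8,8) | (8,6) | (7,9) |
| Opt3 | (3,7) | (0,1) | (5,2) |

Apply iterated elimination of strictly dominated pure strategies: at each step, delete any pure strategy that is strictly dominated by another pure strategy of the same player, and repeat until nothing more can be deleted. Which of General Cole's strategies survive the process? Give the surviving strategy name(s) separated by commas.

Row Opt1 is eliminated: Opt2 beats it against every remaining column (S1: 8>1, S2: 8>6, S3: 7>1).
Row Opt3 is eliminated: Opt2 beats it against every remaining column (S1: 8>3, S2: 8>0, S3: 7>5).
Column S1 is eliminated: S3 beats it against every remaining row (Opt2: 9>8).
Column S2 is eliminated: S3 beats it against every remaining row (Opt2: 9>6).
Among the remaining strategies, none is strictly dominated by another pure strategy of the same player, so the elimination stops.
Surviving strategies — General Rowe: {Opt2}; General Cole: {S3}.

S3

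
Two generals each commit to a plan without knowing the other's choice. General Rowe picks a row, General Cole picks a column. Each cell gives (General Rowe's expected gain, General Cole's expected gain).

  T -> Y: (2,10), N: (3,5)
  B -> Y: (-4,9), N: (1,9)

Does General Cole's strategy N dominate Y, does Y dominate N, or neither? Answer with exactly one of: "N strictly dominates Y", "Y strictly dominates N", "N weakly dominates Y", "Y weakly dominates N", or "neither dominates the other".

Y weakly dominates N

Compare N to Y across each choice by General Rowe: T: 5<10, B: 9=9.
Y is at least as good everywhere and strictly better somewhere (tied at B), so Y weakly dominates N.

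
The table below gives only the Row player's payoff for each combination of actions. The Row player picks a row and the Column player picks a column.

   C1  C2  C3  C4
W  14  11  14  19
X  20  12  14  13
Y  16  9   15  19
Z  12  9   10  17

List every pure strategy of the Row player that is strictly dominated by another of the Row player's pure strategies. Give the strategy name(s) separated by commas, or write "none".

Z

W is not dominated — it holds its own against X at C3 (14=14); Y at C2 (11>9); Z at C1 (14>12).
Nothing dominates X: W at C1 (20>14); Y at C1 (20>16); Z at C1 (20>12).
Y: no other strategy beats it everywhere (W at C1 (16>14); X at C3 (15>14); Z at C1 (16>12)).
Z: dominated, since W does at least as well everywhere (C1: 14>12, C2: 11>9, C3: 14>10, C4: 19>17).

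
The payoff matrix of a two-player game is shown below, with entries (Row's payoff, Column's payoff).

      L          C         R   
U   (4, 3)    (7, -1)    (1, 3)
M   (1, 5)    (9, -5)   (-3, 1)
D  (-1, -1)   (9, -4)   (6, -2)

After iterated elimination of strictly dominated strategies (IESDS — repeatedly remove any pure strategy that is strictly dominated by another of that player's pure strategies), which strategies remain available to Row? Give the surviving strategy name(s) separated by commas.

U, D

Column C is eliminated: L beats it against every remaining row (U: 3>-1, M: 5>-5, D: -1>-4).
For Row, U strictly dominates M on the remaining columns (L: 4>1, R: 1>-3); eliminate M.
Among the remaining strategies, none is strictly dominated by another pure strategy of the same player, so the elimination stops.
Surviving strategies — Row: {U, D}; Column: {L, R}.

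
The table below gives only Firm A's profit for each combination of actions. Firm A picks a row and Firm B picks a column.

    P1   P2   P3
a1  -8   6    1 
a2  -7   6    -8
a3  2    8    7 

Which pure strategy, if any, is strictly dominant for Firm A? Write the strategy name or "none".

a3

a3 vs a1: P1: 2>-8, P2: 8>6, P3: 7>1.
a3 vs a2: P1: 2>-7, P2: 8>6, P3: 7>-8.
a3 strictly beats every other strategy against every opponent action, so it is strictly dominant.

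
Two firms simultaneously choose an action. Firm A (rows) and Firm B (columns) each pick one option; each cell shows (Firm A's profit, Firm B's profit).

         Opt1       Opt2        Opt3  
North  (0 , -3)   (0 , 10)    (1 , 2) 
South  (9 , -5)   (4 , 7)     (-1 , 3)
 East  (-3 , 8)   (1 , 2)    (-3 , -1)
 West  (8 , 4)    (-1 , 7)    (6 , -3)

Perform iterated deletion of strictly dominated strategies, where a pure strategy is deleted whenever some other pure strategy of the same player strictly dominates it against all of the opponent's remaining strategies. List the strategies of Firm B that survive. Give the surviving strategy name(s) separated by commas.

Row East is eliminated: South beats it against every remaining column (Opt1: 9>-3, Opt2: 4>1, Opt3: -1>-3).
Column Opt1 is eliminated: Opt2 beats it against every remaining row (North: 10>-3, South: 7>-5, West: 7>4).
For Firm B, Opt2 strictly dominates Opt3 on the remaining rows (North: 10>2, South: 7>3, West: 7>-3); eliminate Opt3.
Firm A's strategy North is strictly dominated by South (Opt2: 4>0) and is removed.
Row West is eliminated: South beats it against every remaining column (Opt2: 4>-1).
Among the remaining strategies, none is strictly dominated by another pure strategy of the same player, so the elimination stops.
Surviving strategies — Firm A: {South}; Firm B: {Opt2}.

Opt2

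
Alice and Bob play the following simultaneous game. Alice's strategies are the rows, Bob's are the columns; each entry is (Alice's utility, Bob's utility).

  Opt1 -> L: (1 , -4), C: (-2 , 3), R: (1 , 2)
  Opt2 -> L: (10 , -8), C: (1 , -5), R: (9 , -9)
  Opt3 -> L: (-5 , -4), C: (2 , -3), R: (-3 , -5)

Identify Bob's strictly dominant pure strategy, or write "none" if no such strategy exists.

C vs L: Opt1: 3>-4, Opt2: -5>-8, Opt3: -3>-4.
C vs R: Opt1: 3>2, Opt2: -5>-9, Opt3: -3>-5.
C strictly beats every other strategy against every opponent action, so it is strictly dominant.

C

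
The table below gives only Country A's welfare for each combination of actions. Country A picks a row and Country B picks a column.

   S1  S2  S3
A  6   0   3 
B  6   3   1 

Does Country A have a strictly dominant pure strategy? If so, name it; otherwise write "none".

A fails to dominate B at S1 (6=6).
B fails to dominate A at S1 (6=6).
No single strategy dominates all the others.

none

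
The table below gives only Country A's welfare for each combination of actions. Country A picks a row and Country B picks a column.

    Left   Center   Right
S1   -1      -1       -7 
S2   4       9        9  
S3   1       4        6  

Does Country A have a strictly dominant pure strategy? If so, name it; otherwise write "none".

S2

S2 vs S1: Left: 4>-1, Center: 9>-1, Right: 9>-7.
S2 vs S3: Left: 4>1, Center: 9>4, Right: 9>6.
S2 strictly beats every other strategy against every opponent action, so it is strictly dominant.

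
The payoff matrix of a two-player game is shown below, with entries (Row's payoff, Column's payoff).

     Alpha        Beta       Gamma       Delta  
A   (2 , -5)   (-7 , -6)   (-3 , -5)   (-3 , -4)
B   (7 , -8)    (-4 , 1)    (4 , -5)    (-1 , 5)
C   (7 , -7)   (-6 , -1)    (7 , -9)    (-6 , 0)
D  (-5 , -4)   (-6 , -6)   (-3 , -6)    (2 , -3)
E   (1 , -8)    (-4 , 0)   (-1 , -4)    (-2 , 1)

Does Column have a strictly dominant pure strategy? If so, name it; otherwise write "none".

Delta

Delta vs Alpha: A: -4>-5, B: 5>-8, C: 0>-7, D: -3>-4, E: 1>-8.
Delta vs Beta: A: -4>-6, B: 5>1, C: 0>-1, D: -3>-6, E: 1>0.
Delta vs Gamma: A: -4>-5, B: 5>-5, C: 0>-9, D: -3>-6, E: 1>-4.
Delta strictly beats every other strategy against every opponent action, so it is strictly dominant.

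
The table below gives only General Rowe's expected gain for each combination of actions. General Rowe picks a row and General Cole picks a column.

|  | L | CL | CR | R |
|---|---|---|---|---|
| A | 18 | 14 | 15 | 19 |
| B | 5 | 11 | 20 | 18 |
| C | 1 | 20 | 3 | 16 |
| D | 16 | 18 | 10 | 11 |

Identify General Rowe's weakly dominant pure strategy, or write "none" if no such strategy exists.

A fails to dominate B at CR (15<20).
B fails to dominate A at L (5<18).
C fails to dominate A at L (1<18).
D fails to dominate A at L (16<18).
No single strategy dominates all the others.

none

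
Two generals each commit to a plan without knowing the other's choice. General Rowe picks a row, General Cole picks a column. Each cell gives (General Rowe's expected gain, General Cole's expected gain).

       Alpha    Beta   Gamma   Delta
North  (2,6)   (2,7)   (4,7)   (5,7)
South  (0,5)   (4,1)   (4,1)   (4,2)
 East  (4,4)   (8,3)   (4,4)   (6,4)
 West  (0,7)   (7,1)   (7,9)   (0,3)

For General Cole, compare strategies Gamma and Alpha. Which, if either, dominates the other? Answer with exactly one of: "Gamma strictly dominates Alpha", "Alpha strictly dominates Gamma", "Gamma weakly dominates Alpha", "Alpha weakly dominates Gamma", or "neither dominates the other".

Compare Gamma to Alpha across each choice by General Rowe: North: 7>6, South: 1<5, East: 4=4, West: 9>7.
Gamma does better at North, West but worse at South; neither strategy dominates the other.

neither dominates the other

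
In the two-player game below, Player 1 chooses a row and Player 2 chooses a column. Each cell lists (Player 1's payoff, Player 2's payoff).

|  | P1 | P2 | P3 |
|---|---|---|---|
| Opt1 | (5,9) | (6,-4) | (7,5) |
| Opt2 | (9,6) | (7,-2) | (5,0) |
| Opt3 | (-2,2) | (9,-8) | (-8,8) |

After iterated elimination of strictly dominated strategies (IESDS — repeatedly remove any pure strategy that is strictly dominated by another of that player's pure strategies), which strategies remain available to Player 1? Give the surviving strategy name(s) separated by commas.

Opt2

Player 2's strategy P2 is strictly dominated by P1 (Opt1: 9>-4, Opt2: 6>-2, Opt3: 2>-8) and is removed.
Row Opt3 is eliminated: Opt1 beats it against every remaining column (P1: 5>-2, P3: 7>-8).
Player 2's strategy P3 is strictly dominated by P1 (Opt1: 9>5, Opt2: 6>0) and is removed.
Player 1's strategy Opt1 is strictly dominated by Opt2 (P1: 9>5) and is removed.
Among the remaining strategies, none is strictly dominated by another pure strategy of the same player, so the elimination stops.
Surviving strategies — Player 1: {Opt2}; Player 2: {P1}.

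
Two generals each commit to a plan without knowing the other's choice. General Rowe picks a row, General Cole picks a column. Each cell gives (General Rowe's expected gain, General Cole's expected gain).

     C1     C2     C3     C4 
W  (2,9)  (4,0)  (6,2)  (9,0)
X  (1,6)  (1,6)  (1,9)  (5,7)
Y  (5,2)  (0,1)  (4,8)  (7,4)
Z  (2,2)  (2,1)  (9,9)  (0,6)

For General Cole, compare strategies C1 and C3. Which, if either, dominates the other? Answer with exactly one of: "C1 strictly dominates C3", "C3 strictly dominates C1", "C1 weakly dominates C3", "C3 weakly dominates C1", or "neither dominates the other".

neither dominates the other

Compare C1 to C3 across each choice by General Rowe: W: 9>2, X: 6<9, Y: 2<8, Z: 2<9.
C1 does better at W but worse at X, Y, Z; neither strategy dominates the other.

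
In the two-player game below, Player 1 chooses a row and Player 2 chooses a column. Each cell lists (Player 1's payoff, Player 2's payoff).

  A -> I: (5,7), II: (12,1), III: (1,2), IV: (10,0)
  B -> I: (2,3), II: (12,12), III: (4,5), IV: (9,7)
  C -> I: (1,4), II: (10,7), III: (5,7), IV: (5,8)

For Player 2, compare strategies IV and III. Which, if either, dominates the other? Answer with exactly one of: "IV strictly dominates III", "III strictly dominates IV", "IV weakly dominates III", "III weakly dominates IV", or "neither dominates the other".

IV's payoffs vs III's, by Player 1's action — A: 0<2, B: 7>5, C: 8>7.
IV does better at B, C but worse at A; neither strategy dominates the other.

neither dominates the other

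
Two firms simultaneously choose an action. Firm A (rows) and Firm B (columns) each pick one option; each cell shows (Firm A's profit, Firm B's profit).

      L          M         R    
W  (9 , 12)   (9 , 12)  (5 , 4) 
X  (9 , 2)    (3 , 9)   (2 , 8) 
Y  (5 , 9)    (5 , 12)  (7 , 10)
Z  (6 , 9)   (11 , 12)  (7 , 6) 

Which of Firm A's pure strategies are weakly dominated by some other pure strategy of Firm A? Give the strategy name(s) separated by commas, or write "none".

X, Y

Nothing dominates W: X at M (9>3); Y at L (9>5); Z at L (9>6).
X is weakly dominated by W (L: 9=9, M: 9>3, R: 5>2).
Z weakly dominates Y — L: 6>5, M: 11>5, R: 7=7.
Nothing dominates Z: W at M (11>9); X at M (11>3); Y at L (6>5).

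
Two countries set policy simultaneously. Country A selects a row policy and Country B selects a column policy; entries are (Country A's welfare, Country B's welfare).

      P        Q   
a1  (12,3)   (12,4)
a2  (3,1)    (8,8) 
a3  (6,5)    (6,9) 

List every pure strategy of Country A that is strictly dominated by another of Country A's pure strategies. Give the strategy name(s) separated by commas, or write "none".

a2, a3

a1: no other strategy beats it everywhere (a2 at P (12>3); a3 at P (12>6)).
a1 strictly dominates a2 — P: 12>3, Q: 12>8.
a3: dominated, since a1 does at least as well everywhere (P: 12>6, Q: 12>6).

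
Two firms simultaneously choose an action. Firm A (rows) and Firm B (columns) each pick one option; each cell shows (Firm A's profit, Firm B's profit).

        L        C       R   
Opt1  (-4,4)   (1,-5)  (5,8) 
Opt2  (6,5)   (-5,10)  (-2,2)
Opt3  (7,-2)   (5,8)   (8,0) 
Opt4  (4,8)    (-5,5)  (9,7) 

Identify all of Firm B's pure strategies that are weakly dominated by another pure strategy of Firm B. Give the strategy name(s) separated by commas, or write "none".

L is not dominated — it holds its own against C at Opt1 (4>-5); R at Opt2 (5>2).
Nothing dominates C: L at Opt2 (10>5); R at Opt2 (10>2).
R: no other strategy beats it everywhere (L at Opt1 (8>4); C at Opt1 (8>-5)).

none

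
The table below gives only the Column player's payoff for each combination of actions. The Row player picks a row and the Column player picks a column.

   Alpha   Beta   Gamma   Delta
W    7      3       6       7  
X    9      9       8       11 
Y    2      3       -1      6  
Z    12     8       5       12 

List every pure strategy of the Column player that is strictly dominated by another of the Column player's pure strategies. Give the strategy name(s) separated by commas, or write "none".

Beta, Gamma

Alpha is not dominated — it holds its own against Beta at W (7>3); Gamma at W (7>6); Delta at W (7=7).
Delta strictly dominates Beta — W: 7>3, X: 11>9, Y: 6>3, Z: 12>8.
Gamma is strictly dominated by Alpha (W: 7>6, X: 9>8, Y: 2>-1, Z: 12>5).
Delta: no other strategy beats it everywhere (Alpha at W (7=7); Beta at W (7>3); Gamma at W (7>6)).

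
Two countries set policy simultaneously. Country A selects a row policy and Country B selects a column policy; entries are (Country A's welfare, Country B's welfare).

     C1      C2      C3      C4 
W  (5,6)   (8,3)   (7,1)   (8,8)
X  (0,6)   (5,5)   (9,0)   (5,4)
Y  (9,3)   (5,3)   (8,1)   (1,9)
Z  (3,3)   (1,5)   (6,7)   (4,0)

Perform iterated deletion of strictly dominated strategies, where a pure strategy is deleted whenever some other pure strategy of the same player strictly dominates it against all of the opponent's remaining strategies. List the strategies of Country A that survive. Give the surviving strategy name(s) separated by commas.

W

Row Z is eliminated: W beats it against every remaining column (C1: 5>3, C2: 8>1, C3: 7>6, C4: 8>4).
Column C3 is eliminated: C1 beats it against every remaining row (W: 6>1, X: 6>0, Y: 3>1).
For Country A, W strictly dominates X on the remaining columns (C1: 5>0, C2: 8>5, C4: 8>5); eliminate X.
Country B's strategy C1 is strictly dominated by C4 (W: 8>6, Y: 9>3) and is removed.
Row Y is eliminated: W beats it against every remaining column (C2: 8>5, C4: 8>1).
For Country B, C4 strictly dominates C2 on the remaining rows (W: 8>3); eliminate C2.
Among the remaining strategies, none is strictly dominated by another pure strategy of the same player, so the elimination stops.
Surviving strategies — Country A: {W}; Country B: {C4}.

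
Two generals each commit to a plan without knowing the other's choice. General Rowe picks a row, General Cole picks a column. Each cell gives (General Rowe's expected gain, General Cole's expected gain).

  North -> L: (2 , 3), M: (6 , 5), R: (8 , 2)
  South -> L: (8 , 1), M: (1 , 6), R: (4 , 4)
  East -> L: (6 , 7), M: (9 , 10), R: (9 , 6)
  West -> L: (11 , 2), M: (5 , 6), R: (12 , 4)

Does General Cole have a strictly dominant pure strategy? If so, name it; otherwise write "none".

M vs L: North: 5>3, South: 6>1, East: 10>7, West: 6>2.
M vs R: North: 5>2, South: 6>4, East: 10>6, West: 6>4.
M strictly beats every other strategy against every opponent action, so it is strictly dominant.

M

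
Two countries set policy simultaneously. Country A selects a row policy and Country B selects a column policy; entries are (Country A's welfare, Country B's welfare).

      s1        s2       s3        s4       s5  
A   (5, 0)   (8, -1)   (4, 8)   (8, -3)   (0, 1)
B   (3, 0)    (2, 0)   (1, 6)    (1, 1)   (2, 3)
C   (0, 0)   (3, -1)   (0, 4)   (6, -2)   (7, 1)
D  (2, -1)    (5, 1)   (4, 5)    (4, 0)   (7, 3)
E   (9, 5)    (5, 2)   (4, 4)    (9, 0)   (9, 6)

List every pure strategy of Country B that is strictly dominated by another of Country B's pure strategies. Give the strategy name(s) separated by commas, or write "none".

s1, s2, s4

s1: dominated, since s5 does at least as well everywhere (A: 1>0, B: 3>0, C: 1>0, D: 3>-1, E: 6>5).
s2 is strictly dominated by s3 (A: 8>-1, B: 6>0, C: 4>-1, D: 5>1, E: 4>2).
s3: no other strategy beats it everywhere (s1 at A (8>0); s2 at A (8>-1); s4 at A (8>-3); s5 at A (8>1)).
s4: dominated, since s3 does at least as well everywhere (A: 8>-3, B: 6>1, C: 4>-2, D: 5>0, E: 4>0).
Nothing dominates s5: s1 at A (1>0); s2 at A (1>-1); s3 at E (6>4); s4 at A (1>-3).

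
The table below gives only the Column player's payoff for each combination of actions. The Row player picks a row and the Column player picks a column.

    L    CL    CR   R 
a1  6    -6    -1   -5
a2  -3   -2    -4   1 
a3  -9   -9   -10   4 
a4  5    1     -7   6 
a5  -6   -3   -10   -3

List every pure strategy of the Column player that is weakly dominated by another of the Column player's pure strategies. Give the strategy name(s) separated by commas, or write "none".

CL, CR

Nothing dominates L: CL at a1 (6>-6); CR at a1 (6>-1); R at a1 (6>-5).
CL is weakly dominated by R (a1: -5>-6, a2: 1>-2, a3: 4>-9, a4: 6>1, a5: -3=-3).
CR is weakly dominated by L (a1: 6>-1, a2: -3>-4, a3: -9>-10, a4: 5>-7, a5: -6>-10).
R is not dominated — it holds its own against L at a2 (1>-3); CL at a1 (-5>-6); CR at a2 (1>-4).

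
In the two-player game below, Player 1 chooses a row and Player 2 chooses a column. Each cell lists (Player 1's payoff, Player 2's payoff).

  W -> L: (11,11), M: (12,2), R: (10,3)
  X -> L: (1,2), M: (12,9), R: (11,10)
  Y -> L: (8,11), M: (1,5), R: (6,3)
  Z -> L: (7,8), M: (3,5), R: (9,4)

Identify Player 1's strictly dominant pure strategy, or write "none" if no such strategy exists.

none

W fails to dominate X at M (12=12).
X fails to dominate W at L (1<11).
Y fails to dominate W at L (8<11).
Z fails to dominate W at L (7<11).
No single strategy dominates all the others.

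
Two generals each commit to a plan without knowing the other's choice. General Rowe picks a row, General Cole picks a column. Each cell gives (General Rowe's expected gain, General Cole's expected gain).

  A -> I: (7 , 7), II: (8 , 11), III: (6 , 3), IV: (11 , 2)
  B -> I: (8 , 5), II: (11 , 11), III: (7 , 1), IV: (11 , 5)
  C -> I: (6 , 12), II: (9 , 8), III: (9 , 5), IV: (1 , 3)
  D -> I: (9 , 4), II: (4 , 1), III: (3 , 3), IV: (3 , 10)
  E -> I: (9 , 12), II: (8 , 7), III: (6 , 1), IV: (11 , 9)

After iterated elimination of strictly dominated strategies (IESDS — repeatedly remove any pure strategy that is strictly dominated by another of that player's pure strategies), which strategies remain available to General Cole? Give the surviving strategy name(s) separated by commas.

I, II, IV

Column III is eliminated: I beats it against every remaining row (A: 7>3, B: 5>1, C: 12>5, D: 4>3, E: 12>1).
For General Rowe, B strictly dominates C on the remaining columns (I: 8>6, II: 11>9, IV: 11>1); eliminate C.
Among the remaining strategies, none is strictly dominated by another pure strategy of the same player, so the elimination stops.
Surviving strategies — General Rowe: {A, B, D, E}; General Cole: {I, II, IV}.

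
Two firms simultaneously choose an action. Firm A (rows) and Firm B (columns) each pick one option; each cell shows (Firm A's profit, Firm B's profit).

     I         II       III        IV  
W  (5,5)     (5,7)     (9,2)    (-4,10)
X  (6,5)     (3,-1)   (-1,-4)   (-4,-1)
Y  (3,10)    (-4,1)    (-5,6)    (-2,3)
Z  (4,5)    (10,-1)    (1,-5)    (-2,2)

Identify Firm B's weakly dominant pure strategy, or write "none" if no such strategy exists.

I fails to dominate II at W (5<7).
II fails to dominate I at X (-1<5).
III fails to dominate I at W (2<5).
IV fails to dominate I at X (-1<5).
No single strategy dominates all the others.

none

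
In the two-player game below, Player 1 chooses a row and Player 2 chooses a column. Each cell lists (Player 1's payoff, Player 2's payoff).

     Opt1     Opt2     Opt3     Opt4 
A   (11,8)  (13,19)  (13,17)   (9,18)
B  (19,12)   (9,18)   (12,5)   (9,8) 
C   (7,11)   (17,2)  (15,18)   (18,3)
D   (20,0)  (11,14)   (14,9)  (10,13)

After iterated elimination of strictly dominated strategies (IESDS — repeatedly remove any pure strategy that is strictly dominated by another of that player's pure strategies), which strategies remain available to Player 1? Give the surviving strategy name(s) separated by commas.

C

Player 1's strategy B is strictly dominated by D (Opt1: 20>19, Opt2: 11>9, Opt3: 14>12, Opt4: 10>9) and is removed.
For Player 2, Opt3 strictly dominates Opt1 on the remaining rows (A: 17>8, C: 18>11, D: 9>0); eliminate Opt1.
Player 1's strategy A is strictly dominated by C (Opt2: 17>13, Opt3: 15>13, Opt4: 18>9) and is removed.
Player 1's strategy D is strictly dominated by C (Opt2: 17>11, Opt3: 15>14, Opt4: 18>10) and is removed.
Player 2's strategy Opt2 is strictly dominated by Opt3 (C: 18>2) and is removed.
Player 2's strategy Opt4 is strictly dominated by Opt3 (C: 18>3) and is removed.
Among the remaining strategies, none is strictly dominated by another pure strategy of the same player, so the elimination stops.
Surviving strategies — Player 1: {C}; Player 2: {Opt3}.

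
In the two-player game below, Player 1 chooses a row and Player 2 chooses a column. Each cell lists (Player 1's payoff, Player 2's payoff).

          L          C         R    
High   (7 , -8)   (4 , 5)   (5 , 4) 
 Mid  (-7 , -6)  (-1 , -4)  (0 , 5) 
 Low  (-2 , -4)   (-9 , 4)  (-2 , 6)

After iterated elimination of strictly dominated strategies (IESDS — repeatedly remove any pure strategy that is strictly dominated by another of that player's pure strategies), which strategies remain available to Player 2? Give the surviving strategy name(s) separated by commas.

C

Player 1's strategy Mid is strictly dominated by High (L: 7>-7, C: 4>-1, R: 5>0) and is removed.
For Player 1, High strictly dominates Low on the remaining columns (L: 7>-2, C: 4>-9, R: 5>-2); eliminate Low.
Player 2's strategy L is strictly dominated by C (High: 5>-8) and is removed.
Player 2's strategy R is strictly dominated by C (High: 5>4) and is removed.
Among the remaining strategies, none is strictly dominated by another pure strategy of the same player, so the elimination stops.
Surviving strategies — Player 1: {High}; Player 2: {C}.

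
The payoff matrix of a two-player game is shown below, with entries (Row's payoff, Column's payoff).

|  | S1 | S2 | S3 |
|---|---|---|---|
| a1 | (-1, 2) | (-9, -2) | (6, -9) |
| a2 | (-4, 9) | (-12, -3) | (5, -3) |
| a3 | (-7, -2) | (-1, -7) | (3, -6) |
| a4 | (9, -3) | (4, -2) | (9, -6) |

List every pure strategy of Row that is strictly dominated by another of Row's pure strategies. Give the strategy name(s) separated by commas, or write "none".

a1 is strictly dominated by a4 (S1: 9>-1, S2: 4>-9, S3: 9>6).
a1 strictly dominates a2 — S1: -1>-4, S2: -9>-12, S3: 6>5.
a3 is strictly dominated by a4 (S1: 9>-7, S2: 4>-1, S3: 9>3).
a4: no other strategy beats it everywhere (a1 at S1 (9>-1); a2 at S1 (9>-4); a3 at S1 (9>-7)).

a1, a2, a3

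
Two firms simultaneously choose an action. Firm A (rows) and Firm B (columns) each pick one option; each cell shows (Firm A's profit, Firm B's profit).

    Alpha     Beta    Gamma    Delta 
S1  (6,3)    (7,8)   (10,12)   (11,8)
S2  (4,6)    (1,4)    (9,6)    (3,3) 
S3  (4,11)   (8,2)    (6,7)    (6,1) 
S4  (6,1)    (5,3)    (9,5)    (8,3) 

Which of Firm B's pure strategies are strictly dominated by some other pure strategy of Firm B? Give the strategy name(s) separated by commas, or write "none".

Nothing dominates Alpha: Beta at S2 (6>4); Gamma at S2 (6=6); Delta at S2 (6>3).
Beta is strictly dominated by Gamma (S1: 12>8, S2: 6>4, S3: 7>2, S4: 5>3).
Gamma: no other strategy beats it everywhere (Alpha at S1 (12>3); Beta at S1 (12>8); Delta at S1 (12>8)).
Delta is strictly dominated by Gamma (S1: 12>8, S2: 6>3, S3: 7>1, S4: 5>3).

Beta, Delta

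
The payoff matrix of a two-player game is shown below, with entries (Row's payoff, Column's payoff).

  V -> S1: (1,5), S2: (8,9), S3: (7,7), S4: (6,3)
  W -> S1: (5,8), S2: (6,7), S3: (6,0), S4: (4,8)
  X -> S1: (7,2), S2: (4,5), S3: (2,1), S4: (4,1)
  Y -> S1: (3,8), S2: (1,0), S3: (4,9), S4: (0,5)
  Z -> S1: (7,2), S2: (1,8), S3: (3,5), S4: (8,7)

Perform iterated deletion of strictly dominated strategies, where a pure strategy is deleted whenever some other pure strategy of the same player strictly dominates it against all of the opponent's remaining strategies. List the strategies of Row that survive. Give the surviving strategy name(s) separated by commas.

V, W, X, Z

Row Y is eliminated: W beats it against every remaining column (S1: 5>3, S2: 6>1, S3: 6>4, S4: 4>0).
Column's strategy S3 is strictly dominated by S2 (V: 9>7, W: 7>0, X: 5>1, Z: 8>5) and is removed.
Among the remaining strategies, none is strictly dominated by another pure strategy of the same player, so the elimination stops.
Surviving strategies — Row: {V, W, X, Z}; Column: {S1, S2, S4}.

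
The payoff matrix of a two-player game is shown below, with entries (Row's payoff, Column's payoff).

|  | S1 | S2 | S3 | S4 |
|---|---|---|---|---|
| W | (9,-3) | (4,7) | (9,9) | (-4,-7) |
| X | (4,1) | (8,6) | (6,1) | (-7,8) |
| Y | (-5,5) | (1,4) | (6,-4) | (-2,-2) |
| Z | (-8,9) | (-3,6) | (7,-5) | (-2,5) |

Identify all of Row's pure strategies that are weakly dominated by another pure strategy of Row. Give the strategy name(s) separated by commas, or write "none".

Nothing dominates W: X at S1 (9>4); Y at S1 (9>-5); Z at S1 (9>-8).
Nothing dominates X: W at S2 (8>4); Y at S1 (4>-5); Z at S1 (4>-8).
Nothing dominates Y: W at S4 (-2>-4); X at S4 (-2>-7); Z at S1 (-5>-8).
Z is not dominated — it holds its own against W at S4 (-2>-4); X at S3 (7>6); Y at S3 (7>6).

none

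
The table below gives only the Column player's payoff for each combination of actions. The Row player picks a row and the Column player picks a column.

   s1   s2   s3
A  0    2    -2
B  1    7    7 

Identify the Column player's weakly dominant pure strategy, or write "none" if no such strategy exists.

s2 vs s1: A: 2>0, B: 7>1.
s2 vs s3: A: 2>-2, B: 7=7.
s2 is at least as good as every other strategy against every opponent action, so it is weakly dominant.

s2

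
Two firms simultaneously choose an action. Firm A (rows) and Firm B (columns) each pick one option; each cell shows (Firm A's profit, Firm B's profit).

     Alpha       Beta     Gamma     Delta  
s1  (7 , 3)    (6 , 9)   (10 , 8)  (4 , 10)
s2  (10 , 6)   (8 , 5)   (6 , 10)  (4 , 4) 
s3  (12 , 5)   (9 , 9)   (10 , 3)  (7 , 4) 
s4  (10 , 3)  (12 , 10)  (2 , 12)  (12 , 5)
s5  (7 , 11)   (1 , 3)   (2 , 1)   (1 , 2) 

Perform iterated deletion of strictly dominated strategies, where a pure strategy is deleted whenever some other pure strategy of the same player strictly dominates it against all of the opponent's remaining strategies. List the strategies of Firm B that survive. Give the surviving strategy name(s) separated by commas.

Beta, Gamma, Delta

Row s2 is eliminated: s3 beats it against every remaining column (Alpha: 12>10, Beta: 9>8, Gamma: 10>6, Delta: 7>4).
For Firm A, s3 strictly dominates s5 on the remaining columns (Alpha: 12>7, Beta: 9>1, Gamma: 10>2, Delta: 7>1); eliminate s5.
For Firm B, Beta strictly dominates Alpha on the remaining rows (s1: 9>3, s3: 9>5, s4: 10>3); eliminate Alpha.
Among the remaining strategies, none is strictly dominated by another pure strategy of the same player, so the elimination stops.
Surviving strategies — Firm A: {s1, s3, s4}; Firm B: {Beta, Gamma, Delta}.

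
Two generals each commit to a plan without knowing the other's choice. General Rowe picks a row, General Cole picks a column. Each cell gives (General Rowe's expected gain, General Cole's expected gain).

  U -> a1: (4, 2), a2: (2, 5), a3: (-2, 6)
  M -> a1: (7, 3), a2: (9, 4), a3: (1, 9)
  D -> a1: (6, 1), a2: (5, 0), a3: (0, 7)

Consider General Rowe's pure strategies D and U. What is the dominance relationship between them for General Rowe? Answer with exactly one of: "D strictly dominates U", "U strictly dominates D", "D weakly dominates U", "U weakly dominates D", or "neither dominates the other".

Compare D to U across every action of General Cole: a1: 6>4, a2: 5>2, a3: 0>-2.
D gives a strictly higher payoff against every action of General Cole, so D strictly dominates U.

D strictly dominates U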